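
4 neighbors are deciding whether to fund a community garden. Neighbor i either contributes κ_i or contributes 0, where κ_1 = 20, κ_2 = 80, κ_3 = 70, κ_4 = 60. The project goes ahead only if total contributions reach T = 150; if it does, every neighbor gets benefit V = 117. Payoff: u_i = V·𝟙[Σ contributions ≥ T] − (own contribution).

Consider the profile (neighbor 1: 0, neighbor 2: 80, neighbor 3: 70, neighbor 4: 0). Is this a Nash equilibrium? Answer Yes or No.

Yes

Total = 150 ≥ 150: provided.
Neighbor 1 (pledges 0, payoff 117): pledging 20 → total 170, payoff 97. No gain.
Neighbor 2 (pledges 80, payoff 37): dropping to 0 → total 70, payoff 0. No gain.
Neighbor 3 (pledges 70, payoff 47): dropping to 0 → total 80, payoff 0. No gain.
Neighbor 4 (pledges 0, payoff 117): pledging 60 → total 210, payoff 57. No gain.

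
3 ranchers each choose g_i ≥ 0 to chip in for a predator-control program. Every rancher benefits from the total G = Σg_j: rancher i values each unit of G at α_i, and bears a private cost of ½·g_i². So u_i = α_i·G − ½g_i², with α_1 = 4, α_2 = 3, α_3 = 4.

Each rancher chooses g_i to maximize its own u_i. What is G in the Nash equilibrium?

Rancher i's FOC: ∂u_i/∂g_i = α_i − g_i = 0, so g_i* = α_i.
NE contributions = (4, 3, 4); G = 11.

11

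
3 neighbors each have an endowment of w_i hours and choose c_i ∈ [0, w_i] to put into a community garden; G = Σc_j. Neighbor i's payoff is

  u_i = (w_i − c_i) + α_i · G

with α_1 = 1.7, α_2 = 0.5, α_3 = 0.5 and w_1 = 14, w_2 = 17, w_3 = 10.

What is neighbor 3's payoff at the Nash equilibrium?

∂u_i/∂c_i = α_i − 1, so neighbor i contributes w_i if α_i > 1, else 0.
α_i > 1 for i ∈ {1}; NE contributions (14, 0, 0), G = 14.
u_3 = (10 − 0) + 0.5·14 = 17.

17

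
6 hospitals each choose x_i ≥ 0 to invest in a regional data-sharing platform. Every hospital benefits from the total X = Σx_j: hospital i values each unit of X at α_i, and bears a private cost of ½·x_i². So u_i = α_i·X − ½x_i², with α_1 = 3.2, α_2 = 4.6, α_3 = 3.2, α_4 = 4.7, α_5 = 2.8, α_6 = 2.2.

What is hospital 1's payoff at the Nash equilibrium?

61.12

Hospital i's FOC: ∂u_i/∂x_i = α_i − x_i = 0, so x_i* = α_i.
NE contributions = (3.2, 4.6, 3.2, 4.7, 2.8, 2.2); X = 20.7.
u_1 = α_1·X − ½·(x_1)² = 3.2·20.7 − ½·3.2² = 61.12.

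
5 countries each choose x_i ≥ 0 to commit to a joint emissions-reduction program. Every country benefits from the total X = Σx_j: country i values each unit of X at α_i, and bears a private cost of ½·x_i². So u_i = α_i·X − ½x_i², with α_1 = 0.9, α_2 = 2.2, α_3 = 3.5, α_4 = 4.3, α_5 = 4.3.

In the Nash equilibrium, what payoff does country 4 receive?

56.115

Country i's FOC: ∂u_i/∂x_i = α_i − x_i = 0, so x_i* = α_i.
NE contributions = (0.9, 2.2, 3.5, 4.3, 4.3); X = 15.2.
u_4 = α_4·X − ½·(x_4)² = 4.3·15.2 − ½·4.3² = 56.115.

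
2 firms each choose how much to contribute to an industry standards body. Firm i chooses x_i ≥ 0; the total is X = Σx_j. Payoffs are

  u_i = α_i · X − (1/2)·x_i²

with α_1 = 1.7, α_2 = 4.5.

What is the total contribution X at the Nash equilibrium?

6.2

Firm i's FOC: ∂u_i/∂x_i = α_i − x_i = 0, so x_i* = α_i.
NE contributions = (1.7, 4.5); X = 6.2.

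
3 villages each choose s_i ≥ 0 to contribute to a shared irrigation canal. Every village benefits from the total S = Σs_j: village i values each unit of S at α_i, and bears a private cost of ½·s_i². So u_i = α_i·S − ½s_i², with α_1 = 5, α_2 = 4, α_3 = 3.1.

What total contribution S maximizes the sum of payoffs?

36.3

Planner FOC: ∂(Σu_j)/∂s_i = (Σα_j) − s_i = 0, so s_i^SO = Σα_j = 12.1 for every i; S^SO = 36.3.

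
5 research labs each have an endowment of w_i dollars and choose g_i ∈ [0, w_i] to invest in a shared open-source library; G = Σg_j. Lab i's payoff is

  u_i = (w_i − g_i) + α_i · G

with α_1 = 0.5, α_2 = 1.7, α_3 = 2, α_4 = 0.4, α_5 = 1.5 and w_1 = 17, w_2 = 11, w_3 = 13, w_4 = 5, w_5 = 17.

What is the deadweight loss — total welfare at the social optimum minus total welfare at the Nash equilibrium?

112.2

∂u_i/∂g_i = α_i − 1, so lab i contributes w_i if α_i > 1, else 0.
α_i > 1 for i ∈ {2, 3, 5}; NE contributions (0, 11, 13, 0, 17), G = 41.
W^NE = Σw_i − G^NE + (Σα_i)·G^NE = 63 + 5.1·41 = 272.1.
Planner: ∂(Σu_j)/∂g_i = Σα_j − 1 = 5.1 > 0, so everyone contributes w_i; G^SO = 63, W^SO = 63 + 5.1·63 = 384.3.
Deadweight loss = 112.2.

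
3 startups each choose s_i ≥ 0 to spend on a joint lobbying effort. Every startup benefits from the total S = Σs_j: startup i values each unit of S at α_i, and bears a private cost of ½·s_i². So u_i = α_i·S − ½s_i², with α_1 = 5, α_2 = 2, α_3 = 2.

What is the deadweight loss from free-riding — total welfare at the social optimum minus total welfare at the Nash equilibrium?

Startup i's FOC: ∂u_i/∂s_i = α_i − s_i = 0, so s_i* = α_i.
NE contributions = (5, 2, 2); S = 9.
W^NE = (Σα)·S − ½Σα_i² = 9² − ½·33 = 64.5.
Planner sets s_i = Σα_j = 9 for every i, so S^SO = 3·9 = 27.
W^SO = (Σα)·S^SO − ½·3·(Σα)² = (3/2)·9² = 121.5.
Deadweight loss = W^SO − W^NE = 57.

57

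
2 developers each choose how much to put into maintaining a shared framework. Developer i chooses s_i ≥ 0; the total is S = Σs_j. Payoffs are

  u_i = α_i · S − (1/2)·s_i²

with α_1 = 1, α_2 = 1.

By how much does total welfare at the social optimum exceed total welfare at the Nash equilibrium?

1

Developer i's FOC: ∂u_i/∂s_i = α_i − s_i = 0, so s_i* = α_i.
NE contributions = (1, 1); S = 2.
W^NE = (Σα)·S − ½Σα_i² = 2² − ½·2 = 3.
Planner sets s_i = Σα_j = 2 for every i, so S^SO = 2·2 = 4.
W^SO = (Σα)·S^SO − ½·2·(Σα)² = (2/2)·2² = 4.
Deadweight loss = W^SO − W^NE = 1.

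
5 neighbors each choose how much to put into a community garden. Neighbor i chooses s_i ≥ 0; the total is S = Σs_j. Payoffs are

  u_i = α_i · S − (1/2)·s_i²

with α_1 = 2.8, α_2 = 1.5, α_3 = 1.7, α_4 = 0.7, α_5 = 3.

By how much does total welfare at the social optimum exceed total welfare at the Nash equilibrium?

Neighbor i's FOC: ∂u_i/∂s_i = α_i − s_i = 0, so s_i* = α_i.
NE contributions = (2.8, 1.5, 1.7, 0.7, 3); S = 9.7.
W^NE = (Σα)·S − ½Σα_i² = 9.7² − ½·22.47 = 82.855.
Planner sets s_i = Σα_j = 9.7 for every i, so S^SO = 5·9.7 = 48.5.
W^SO = (Σα)·S^SO − ½·5·(Σα)² = (5/2)·9.7² = 235.225.
Deadweight loss = W^SO − W^NE = 152.37.

152.37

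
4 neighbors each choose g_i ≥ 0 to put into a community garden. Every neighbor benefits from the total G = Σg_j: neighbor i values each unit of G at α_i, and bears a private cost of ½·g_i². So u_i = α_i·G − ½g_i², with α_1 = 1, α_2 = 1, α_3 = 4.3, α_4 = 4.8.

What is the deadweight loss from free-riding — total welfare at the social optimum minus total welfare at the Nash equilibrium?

Neighbor i's FOC: ∂u_i/∂g_i = α_i − g_i = 0, so g_i* = α_i.
NE contributions = (1, 1, 4.3, 4.8); G = 11.1.
W^NE = (Σα)·G − ½Σα_i² = 11.1² − ½·43.53 = 101.445.
Planner sets g_i = Σα_j = 11.1 for every i, so G^SO = 4·11.1 = 44.4.
W^SO = (Σα)·G^SO − ½·4·(Σα)² = (4/2)·11.1² = 246.42.
Deadweight loss = W^SO − W^NE = 144.975.

144.975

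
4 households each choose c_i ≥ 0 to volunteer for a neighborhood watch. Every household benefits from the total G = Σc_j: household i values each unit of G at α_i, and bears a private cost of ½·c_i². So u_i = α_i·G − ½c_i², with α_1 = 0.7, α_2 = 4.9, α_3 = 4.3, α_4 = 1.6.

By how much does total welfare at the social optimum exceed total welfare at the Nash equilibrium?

Household i's FOC: ∂u_i/∂c_i = α_i − c_i = 0, so c_i* = α_i.
NE contributions = (0.7, 4.9, 4.3, 1.6); G = 11.5.
W^NE = (Σα)·G − ½Σα_i² = 11.5² − ½·45.55 = 109.475.
Planner sets c_i = Σα_j = 11.5 for every i, so G^SO = 4·11.5 = 46.
W^SO = (Σα)·G^SO − ½·4·(Σα)² = (4/2)·11.5² = 264.5.
Deadweight loss = W^SO − W^NE = 155.025.

155.025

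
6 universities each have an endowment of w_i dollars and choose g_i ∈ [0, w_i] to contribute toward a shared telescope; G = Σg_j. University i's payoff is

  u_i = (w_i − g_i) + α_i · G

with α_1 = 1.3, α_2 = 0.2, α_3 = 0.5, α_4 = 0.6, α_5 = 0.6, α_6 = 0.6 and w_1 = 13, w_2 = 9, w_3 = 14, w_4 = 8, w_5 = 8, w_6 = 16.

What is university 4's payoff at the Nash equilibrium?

∂u_i/∂g_i = α_i − 1, so university i contributes w_i if α_i > 1, else 0.
α_i > 1 for i ∈ {1}; NE contributions (13, 0, 0, 0, 0, 0), G = 13.
u_4 = (8 − 0) + 0.6·13 = 15.8.

15.8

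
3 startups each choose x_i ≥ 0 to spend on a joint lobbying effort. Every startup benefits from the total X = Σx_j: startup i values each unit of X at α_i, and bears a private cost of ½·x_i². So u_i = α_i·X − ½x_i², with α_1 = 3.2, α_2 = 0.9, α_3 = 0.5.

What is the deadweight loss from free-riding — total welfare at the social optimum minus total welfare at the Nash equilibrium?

16.23

Startup i's FOC: ∂u_i/∂x_i = α_i − x_i = 0, so x_i* = α_i.
NE contributions = (3.2, 0.9, 0.5); X = 4.6.
W^NE = (Σα)·X − ½Σα_i² = 4.6² − ½·11.3 = 15.51.
Planner sets x_i = Σα_j = 4.6 for every i, so X^SO = 3·4.6 = 13.8.
W^SO = (Σα)·X^SO − ½·3·(Σα)² = (3/2)·4.6² = 31.74.
Deadweight loss = W^SO − W^NE = 16.23.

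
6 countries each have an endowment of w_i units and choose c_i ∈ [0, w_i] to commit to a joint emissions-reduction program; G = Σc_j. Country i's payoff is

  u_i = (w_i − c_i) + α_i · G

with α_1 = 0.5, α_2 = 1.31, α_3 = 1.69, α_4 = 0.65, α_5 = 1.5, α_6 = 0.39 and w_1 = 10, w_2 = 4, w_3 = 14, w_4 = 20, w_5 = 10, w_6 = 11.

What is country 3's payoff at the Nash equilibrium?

47.32

∂u_i/∂c_i = α_i − 1, so country i contributes w_i if α_i > 1, else 0.
α_i > 1 for i ∈ {2, 3, 5}; NE contributions (0, 4, 14, 0, 10, 0), G = 28.
u_3 = (14 − 14) + 1.69·28 = 47.32.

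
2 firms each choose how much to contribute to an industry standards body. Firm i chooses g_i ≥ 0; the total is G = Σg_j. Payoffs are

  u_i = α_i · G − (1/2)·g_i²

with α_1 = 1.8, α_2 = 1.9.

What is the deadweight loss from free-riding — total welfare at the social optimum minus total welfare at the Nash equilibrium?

Firm i's FOC: ∂u_i/∂g_i = α_i − g_i = 0, so g_i* = α_i.
NE contributions = (1.8, 1.9); G = 3.7.
W^NE = (Σα)·G − ½Σα_i² = 3.7² − ½·6.85 = 10.265.
Planner sets g_i = Σα_j = 3.7 for every i, so G^SO = 2·3.7 = 7.4.
W^SO = (Σα)·G^SO − ½·2·(Σα)² = (2/2)·3.7² = 13.69.
Deadweight loss = W^SO − W^NE = 3.425.

3.425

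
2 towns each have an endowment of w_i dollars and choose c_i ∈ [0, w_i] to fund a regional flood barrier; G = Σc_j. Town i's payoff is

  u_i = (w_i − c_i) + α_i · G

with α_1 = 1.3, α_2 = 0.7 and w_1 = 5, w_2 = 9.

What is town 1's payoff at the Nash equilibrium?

6.5

∂u_i/∂c_i = α_i − 1, so town i contributes w_i if α_i > 1, else 0.
α_i > 1 for i ∈ {1}; NE contributions (5, 0), G = 5.
u_1 = (5 − 5) + 1.3·5 = 6.5.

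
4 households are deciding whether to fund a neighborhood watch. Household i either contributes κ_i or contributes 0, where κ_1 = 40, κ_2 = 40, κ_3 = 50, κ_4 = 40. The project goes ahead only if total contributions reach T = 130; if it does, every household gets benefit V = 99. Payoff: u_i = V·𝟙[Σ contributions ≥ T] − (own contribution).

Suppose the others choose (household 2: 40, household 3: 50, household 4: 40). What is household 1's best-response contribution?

Others' total = 130 ≥ 130; contributing adds cost 40 for no extra benefit.
Best response: 0.

0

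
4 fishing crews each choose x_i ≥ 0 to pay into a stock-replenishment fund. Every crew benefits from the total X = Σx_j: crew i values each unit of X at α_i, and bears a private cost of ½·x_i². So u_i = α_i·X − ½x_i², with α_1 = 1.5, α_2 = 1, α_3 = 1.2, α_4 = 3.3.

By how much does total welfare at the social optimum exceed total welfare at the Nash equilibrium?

Crew i's FOC: ∂u_i/∂x_i = α_i − x_i = 0, so x_i* = α_i.
NE contributions = (1.5, 1, 1.2, 3.3); X = 7.
W^NE = (Σα)·X − ½Σα_i² = 7² − ½·15.58 = 41.21.
Planner sets x_i = Σα_j = 7 for every i, so X^SO = 4·7 = 28.
W^SO = (Σα)·X^SO − ½·4·(Σα)² = (4/2)·7² = 98.
Deadweight loss = W^SO − W^NE = 56.79.

56.79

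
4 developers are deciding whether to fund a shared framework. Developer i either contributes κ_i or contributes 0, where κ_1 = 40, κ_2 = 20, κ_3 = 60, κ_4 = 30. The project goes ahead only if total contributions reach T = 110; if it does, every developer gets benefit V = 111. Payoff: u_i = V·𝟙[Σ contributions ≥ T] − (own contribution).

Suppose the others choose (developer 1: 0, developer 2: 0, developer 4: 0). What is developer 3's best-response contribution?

0

Others' total = 0. Even contributing 60 gives 60 < 110: no benefit either way.
Best response: 0.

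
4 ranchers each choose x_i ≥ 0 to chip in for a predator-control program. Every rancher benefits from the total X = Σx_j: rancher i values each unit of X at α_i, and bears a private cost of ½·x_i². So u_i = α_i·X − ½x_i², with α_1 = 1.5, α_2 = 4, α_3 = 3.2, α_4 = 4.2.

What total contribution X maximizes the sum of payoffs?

Planner FOC: ∂(Σu_j)/∂x_i = (Σα_j) − x_i = 0, so x_i^SO = Σα_j = 12.9 for every i; X^SO = 51.6.

51.6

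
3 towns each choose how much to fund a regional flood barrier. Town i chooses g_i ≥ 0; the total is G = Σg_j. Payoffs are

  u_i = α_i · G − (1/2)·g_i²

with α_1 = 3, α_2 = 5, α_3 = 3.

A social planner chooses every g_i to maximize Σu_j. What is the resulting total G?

Planner FOC: ∂(Σu_j)/∂g_i = (Σα_j) − g_i = 0, so g_i^SO = Σα_j = 11 for every i; G^SO = 33.

33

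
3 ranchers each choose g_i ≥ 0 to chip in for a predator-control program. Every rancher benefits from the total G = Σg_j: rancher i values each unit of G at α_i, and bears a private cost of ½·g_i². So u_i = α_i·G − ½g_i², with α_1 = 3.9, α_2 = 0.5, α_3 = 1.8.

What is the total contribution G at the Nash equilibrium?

Rancher i's FOC: ∂u_i/∂g_i = α_i − g_i = 0, so g_i* = α_i.
NE contributions = (3.9, 0.5, 1.8); G = 6.2.

6.2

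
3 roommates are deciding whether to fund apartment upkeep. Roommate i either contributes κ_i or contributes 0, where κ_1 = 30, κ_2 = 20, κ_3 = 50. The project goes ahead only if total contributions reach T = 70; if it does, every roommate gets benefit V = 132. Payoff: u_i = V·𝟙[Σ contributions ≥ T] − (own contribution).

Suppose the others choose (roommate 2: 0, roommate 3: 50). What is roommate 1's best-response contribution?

30

Others' total = 50. Contributing 30 brings total to 80 ≥ 70: gain V − κ_1 = 102.
Best response: 30.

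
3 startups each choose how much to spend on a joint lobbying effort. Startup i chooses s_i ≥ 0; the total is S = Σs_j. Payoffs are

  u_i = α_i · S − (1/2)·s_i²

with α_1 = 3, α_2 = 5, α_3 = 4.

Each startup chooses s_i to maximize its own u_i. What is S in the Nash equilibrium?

12

Startup i's FOC: ∂u_i/∂s_i = α_i − s_i = 0, so s_i* = α_i.
NE contributions = (3, 5, 4); S = 12.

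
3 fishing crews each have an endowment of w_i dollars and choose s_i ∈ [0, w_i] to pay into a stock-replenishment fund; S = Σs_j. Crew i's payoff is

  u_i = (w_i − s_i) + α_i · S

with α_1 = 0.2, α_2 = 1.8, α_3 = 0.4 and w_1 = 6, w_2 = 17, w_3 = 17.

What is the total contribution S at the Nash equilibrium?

∂u_i/∂s_i = α_i − 1, so crew i contributes w_i if α_i > 1, else 0.
α_i > 1 for i ∈ {2}; NE contributions (0, 17, 0), S = 17.

17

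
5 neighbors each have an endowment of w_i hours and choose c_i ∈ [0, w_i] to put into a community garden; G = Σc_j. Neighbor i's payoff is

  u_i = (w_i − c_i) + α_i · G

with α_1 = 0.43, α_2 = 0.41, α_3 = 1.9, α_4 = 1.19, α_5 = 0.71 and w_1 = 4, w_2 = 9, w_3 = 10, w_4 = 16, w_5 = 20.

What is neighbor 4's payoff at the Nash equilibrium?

30.94

∂u_i/∂c_i = α_i − 1, so neighbor i contributes w_i if α_i > 1, else 0.
α_i > 1 for i ∈ {3, 4}; NE contributions (0, 0, 10, 16, 0), G = 26.
u_4 = (16 − 16) + 1.19·26 = 30.94.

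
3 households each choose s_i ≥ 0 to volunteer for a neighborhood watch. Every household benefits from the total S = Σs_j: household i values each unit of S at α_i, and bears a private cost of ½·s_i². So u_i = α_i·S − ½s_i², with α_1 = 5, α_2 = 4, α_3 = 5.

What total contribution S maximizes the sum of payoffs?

Planner FOC: ∂(Σu_j)/∂s_i = (Σα_j) − s_i = 0, so s_i^SO = Σα_j = 14 for every i; S^SO = 42.

42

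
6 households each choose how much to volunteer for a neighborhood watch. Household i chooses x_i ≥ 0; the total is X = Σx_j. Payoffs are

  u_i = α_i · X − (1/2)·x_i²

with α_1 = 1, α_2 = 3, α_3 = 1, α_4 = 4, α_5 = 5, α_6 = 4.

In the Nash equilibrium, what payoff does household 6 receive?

64

Household i's FOC: ∂u_i/∂x_i = α_i − x_i = 0, so x_i* = α_i.
NE contributions = (1, 3, 1, 4, 5, 4); X = 18.
u_6 = α_6·X − ½·(x_6)² = 4·18 − ½·4² = 64.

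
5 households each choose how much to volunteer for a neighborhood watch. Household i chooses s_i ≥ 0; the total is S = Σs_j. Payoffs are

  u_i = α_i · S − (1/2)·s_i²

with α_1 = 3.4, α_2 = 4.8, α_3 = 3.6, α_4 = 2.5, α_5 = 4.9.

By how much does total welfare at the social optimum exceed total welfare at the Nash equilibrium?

Household i's FOC: ∂u_i/∂s_i = α_i − s_i = 0, so s_i* = α_i.
NE contributions = (3.4, 4.8, 3.6, 2.5, 4.9); S = 19.2.
W^NE = (Σα)·S − ½Σα_i² = 19.2² − ½·77.82 = 329.73.
Planner sets s_i = Σα_j = 19.2 for every i, so S^SO = 5·19.2 = 96.
W^SO = (Σα)·S^SO − ½·5·(Σα)² = (5/2)·19.2² = 921.6.
Deadweight loss = W^SO − W^NE = 591.87.

591.87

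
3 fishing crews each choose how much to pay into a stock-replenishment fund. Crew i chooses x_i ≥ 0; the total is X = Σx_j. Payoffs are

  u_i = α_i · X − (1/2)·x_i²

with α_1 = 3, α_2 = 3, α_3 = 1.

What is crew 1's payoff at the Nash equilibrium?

Crew i's FOC: ∂u_i/∂x_i = α_i − x_i = 0, so x_i* = α_i.
NE contributions = (3, 3, 1); X = 7.
u_1 = α_1·X − ½·(x_1)² = 3·7 − ½·3² = 16.5.

16.5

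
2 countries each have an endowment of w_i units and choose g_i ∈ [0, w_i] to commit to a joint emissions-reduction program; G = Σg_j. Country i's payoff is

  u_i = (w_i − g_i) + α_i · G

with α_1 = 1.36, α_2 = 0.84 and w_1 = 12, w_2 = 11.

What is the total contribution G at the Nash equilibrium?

∂u_i/∂g_i = α_i − 1, so country i contributes w_i if α_i > 1, else 0.
α_i > 1 for i ∈ {1}; NE contributions (12, 0), G = 12.

12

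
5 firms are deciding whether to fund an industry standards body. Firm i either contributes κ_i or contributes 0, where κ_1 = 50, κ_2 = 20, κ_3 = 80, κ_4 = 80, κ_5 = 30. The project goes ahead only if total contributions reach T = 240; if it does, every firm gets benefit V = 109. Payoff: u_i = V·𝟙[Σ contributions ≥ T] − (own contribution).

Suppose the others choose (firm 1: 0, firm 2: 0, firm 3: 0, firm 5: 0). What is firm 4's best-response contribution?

0

Others' total = 0. Even contributing 80 gives 80 < 240: no benefit either way.
Best response: 0.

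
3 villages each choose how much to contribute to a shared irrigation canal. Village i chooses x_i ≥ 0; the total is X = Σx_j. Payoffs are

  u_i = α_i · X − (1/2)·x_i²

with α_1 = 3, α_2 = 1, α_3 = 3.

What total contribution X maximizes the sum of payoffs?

Planner FOC: ∂(Σu_j)/∂x_i = (Σα_j) − x_i = 0, so x_i^SO = Σα_j = 7 for every i; X^SO = 21.

21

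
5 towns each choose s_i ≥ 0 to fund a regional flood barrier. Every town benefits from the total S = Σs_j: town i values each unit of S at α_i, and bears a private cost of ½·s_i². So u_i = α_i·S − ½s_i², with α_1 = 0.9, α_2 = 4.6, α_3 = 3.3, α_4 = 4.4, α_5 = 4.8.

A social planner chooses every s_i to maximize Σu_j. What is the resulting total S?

Planner FOC: ∂(Σu_j)/∂s_i = (Σα_j) − s_i = 0, so s_i^SO = Σα_j = 18 for every i; S^SO = 90.

90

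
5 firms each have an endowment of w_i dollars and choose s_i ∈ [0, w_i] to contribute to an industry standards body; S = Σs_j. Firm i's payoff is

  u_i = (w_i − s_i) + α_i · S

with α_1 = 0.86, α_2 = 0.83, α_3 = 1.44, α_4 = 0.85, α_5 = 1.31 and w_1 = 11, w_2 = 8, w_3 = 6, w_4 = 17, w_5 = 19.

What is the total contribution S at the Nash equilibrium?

∂u_i/∂s_i = α_i − 1, so firm i contributes w_i if α_i > 1, else 0.
α_i > 1 for i ∈ {3, 5}; NE contributions (0, 0, 6, 0, 19), S = 25.

25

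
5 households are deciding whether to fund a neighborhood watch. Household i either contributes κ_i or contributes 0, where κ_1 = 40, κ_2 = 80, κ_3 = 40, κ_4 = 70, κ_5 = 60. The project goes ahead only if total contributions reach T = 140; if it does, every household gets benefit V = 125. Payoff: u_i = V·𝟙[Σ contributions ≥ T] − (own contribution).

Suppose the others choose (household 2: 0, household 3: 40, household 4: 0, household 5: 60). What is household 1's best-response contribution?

Others' total = 100. Contributing 40 brings total to 140 ≥ 140: gain V − κ_1 = 85.
Best response: 40.

40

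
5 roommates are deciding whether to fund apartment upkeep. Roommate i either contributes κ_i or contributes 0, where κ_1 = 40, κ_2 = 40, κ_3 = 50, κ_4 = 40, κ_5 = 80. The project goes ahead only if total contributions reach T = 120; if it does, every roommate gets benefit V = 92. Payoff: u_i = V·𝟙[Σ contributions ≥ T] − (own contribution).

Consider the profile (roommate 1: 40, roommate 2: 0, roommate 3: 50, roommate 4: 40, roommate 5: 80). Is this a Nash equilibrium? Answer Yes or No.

No

Total = 210 ≥ 120: provided.
Roommate 1 (pledges 40, payoff 52): dropping to 0 → total 170, payoff 92. Profitable deviation.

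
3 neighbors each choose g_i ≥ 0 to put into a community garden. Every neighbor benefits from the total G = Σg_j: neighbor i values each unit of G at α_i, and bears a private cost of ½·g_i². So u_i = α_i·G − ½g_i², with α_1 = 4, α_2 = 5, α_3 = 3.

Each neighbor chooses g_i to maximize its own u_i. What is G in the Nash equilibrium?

12

Neighbor i's FOC: ∂u_i/∂g_i = α_i − g_i = 0, so g_i* = α_i.
NE contributions = (4, 5, 3); G = 12.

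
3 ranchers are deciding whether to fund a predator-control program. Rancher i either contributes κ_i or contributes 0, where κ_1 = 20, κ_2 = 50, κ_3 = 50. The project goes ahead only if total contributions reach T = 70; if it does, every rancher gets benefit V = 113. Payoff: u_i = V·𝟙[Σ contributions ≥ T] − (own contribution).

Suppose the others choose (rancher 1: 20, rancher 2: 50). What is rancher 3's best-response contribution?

0

Others' total = 70 ≥ 70; contributing adds cost 50 for no extra benefit.
Best response: 0.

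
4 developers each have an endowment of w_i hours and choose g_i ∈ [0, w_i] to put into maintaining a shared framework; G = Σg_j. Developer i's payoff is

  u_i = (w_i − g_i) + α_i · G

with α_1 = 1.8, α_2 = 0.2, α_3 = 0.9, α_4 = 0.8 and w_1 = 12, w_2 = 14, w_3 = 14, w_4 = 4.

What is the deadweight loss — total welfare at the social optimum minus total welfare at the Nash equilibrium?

∂u_i/∂g_i = α_i − 1, so developer i contributes w_i if α_i > 1, else 0.
α_i > 1 for i ∈ {1}; NE contributions (12, 0, 0, 0), G = 12.
W^NE = Σw_i − G^NE + (Σα_i)·G^NE = 44 + 2.7·12 = 76.4.
Planner: ∂(Σu_j)/∂g_i = Σα_j − 1 = 2.7 > 0, so everyone contributes w_i; G^SO = 44, W^SO = 44 + 2.7·44 = 162.8.
Deadweight loss = 86.4.

86.4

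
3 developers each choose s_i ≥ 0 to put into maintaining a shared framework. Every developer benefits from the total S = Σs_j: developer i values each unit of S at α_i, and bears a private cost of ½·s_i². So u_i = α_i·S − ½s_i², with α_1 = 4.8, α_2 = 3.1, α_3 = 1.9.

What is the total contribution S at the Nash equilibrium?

9.8

Developer i's FOC: ∂u_i/∂s_i = α_i − s_i = 0, so s_i* = α_i.
NE contributions = (4.8, 3.1, 1.9); S = 9.8.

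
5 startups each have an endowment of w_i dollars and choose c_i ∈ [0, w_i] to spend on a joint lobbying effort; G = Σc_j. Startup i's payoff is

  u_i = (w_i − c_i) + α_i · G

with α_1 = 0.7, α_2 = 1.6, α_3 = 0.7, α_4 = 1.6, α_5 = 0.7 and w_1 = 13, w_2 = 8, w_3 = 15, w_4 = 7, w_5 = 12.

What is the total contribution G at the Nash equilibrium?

15

∂u_i/∂c_i = α_i − 1, so startup i contributes w_i if α_i > 1, else 0.
α_i > 1 for i ∈ {2, 4}; NE contributions (0, 8, 0, 7, 0), G = 15.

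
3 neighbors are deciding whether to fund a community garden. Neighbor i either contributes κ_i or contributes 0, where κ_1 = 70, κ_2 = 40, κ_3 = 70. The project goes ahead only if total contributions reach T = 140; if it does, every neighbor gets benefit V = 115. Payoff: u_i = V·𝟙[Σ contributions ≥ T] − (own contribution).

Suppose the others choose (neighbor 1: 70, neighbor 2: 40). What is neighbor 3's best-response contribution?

Others' total = 110. Contributing 70 brings total to 180 ≥ 140: gain V − κ_3 = 45.
Best response: 70.

70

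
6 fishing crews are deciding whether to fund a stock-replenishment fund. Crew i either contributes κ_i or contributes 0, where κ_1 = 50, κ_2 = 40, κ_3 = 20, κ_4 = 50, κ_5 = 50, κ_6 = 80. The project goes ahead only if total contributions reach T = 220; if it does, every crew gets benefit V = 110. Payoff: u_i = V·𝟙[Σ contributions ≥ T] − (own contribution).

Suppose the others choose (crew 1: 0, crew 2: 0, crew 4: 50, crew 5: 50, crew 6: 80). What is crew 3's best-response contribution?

Others' total = 180. Even contributing 20 gives 200 < 220: no benefit either way.
Best response: 0.

0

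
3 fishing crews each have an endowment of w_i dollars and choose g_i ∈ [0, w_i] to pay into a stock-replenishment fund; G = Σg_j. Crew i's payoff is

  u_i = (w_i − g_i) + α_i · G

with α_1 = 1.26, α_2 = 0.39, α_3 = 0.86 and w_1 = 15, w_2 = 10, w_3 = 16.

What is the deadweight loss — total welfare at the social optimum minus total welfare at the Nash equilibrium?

39.26

∂u_i/∂g_i = α_i − 1, so crew i contributes w_i if α_i > 1, else 0.
α_i > 1 for i ∈ {1}; NE contributions (15, 0, 0), G = 15.
W^NE = Σw_i − G^NE + (Σα_i)·G^NE = 41 + 1.51·15 = 63.65.
Planner: ∂(Σu_j)/∂g_i = Σα_j − 1 = 1.51 > 0, so everyone contributes w_i; G^SO = 41, W^SO = 41 + 1.51·41 = 102.91.
Deadweight loss = 39.26.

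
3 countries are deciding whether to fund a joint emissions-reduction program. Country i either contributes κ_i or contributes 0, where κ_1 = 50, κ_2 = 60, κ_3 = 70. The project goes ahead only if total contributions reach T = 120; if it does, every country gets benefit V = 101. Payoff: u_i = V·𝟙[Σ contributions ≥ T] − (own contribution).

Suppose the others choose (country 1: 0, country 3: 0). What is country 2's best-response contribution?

Others' total = 0. Even contributing 60 gives 60 < 120: no benefit either way.
Best response: 0.

0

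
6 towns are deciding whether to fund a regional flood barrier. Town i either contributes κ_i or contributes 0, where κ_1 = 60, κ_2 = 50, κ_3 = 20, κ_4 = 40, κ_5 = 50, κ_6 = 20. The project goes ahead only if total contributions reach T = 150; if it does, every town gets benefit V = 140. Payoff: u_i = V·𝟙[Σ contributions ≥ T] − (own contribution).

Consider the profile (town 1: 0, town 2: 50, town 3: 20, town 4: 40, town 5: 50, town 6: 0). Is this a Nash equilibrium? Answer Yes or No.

Yes

Total = 160 ≥ 150: provided.
Town 1 (pledges 0, payoff 140): pledging 60 → total 220, payoff 80. No gain.
Town 2 (pledges 50, payoff 90): dropping to 0 → total 110, payoff 0. No gain.
Town 3 (pledges 20, payoff 120): dropping to 0 → total 140, payoff 0. No gain.
Town 4 (pledges 40, payoff 100): dropping to 0 → total 120, payoff 0. No gain.
Town 5 (pledges 50, payoff 90): dropping to 0 → total 110, payoff 0. No gain.
Town 6 (pledges 0, payoff 140): pledging 20 → total 180, payoff 120. No gain.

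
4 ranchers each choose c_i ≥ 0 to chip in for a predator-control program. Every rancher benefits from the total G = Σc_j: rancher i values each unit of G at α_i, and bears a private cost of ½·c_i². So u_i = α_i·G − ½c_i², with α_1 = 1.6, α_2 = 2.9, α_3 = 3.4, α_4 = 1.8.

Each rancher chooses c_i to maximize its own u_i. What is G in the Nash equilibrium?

9.7

Rancher i's FOC: ∂u_i/∂c_i = α_i − c_i = 0, so c_i* = α_i.
NE contributions = (1.6, 2.9, 3.4, 1.8); G = 9.7.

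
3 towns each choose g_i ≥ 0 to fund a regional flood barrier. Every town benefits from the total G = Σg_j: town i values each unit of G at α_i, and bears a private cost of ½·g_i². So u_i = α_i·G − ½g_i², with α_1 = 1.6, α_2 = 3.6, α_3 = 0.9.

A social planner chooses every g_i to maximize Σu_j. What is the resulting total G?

Planner FOC: ∂(Σu_j)/∂g_i = (Σα_j) − g_i = 0, so g_i^SO = Σα_j = 6.1 for every i; G^SO = 18.3.

18.3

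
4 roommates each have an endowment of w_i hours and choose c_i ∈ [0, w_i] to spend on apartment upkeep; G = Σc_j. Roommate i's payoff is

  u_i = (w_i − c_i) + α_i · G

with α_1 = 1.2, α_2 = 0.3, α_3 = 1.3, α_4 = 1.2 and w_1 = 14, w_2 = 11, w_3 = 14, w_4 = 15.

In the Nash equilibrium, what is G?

∂u_i/∂c_i = α_i − 1, so roommate i contributes w_i if α_i > 1, else 0.
α_i > 1 for i ∈ {1, 3, 4}; NE contributions (14, 0, 14, 15), G = 43.

43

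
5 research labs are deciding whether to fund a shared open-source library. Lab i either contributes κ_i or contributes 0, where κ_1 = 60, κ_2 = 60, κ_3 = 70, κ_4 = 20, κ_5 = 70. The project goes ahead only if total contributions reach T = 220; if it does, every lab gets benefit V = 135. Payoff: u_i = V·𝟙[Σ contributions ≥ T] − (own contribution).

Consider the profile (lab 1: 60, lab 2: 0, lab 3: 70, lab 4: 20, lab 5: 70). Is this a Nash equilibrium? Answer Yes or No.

Total = 220 ≥ 220: provided.
Lab 1 (pledges 60, payoff 75): dropping to 0 → total 160, payoff 0. No gain.
Lab 2 (pledges 0, payoff 135): pledging 60 → total 280, payoff 75. No gain.
Lab 3 (pledges 70, payoff 65): dropping to 0 → total 150, payoff 0. No gain.
Lab 4 (pledges 20, payoff 115): dropping to 0 → total 200, payoff 0. No gain.
Lab 5 (pledges 70, payoff 65): dropping to 0 → total 150, payoff 0. No gain.

Yes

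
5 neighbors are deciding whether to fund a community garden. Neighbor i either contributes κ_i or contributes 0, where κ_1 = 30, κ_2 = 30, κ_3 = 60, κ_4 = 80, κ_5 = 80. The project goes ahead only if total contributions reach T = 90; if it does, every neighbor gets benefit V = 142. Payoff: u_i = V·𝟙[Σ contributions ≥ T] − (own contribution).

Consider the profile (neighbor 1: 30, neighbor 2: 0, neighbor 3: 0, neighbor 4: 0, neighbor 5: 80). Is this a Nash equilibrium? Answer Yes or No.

Yes

Total = 110 ≥ 90: provided.
Neighbor 1 (pledges 30, payoff 112): dropping to 0 → total 80, payoff 0. No gain.
Neighbor 2 (pledges 0, payoff 142): pledging 30 → total 140, payoff 112. No gain.
Neighbor 3 (pledges 0, payoff 142): pledging 60 → total 170, payoff 82. No gain.
Neighbor 4 (pledges 0, payoff 142): pledging 80 → total 190, payoff 62. No gain.
Neighbor 5 (pledges 80, payoff 62): dropping to 0 → total 30, payoff 0. No gain.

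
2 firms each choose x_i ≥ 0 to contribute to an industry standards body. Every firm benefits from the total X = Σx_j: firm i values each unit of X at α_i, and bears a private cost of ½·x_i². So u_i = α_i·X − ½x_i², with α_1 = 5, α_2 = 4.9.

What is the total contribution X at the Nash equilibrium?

Firm i's FOC: ∂u_i/∂x_i = α_i − x_i = 0, so x_i* = α_i.
NE contributions = (5, 4.9); X = 9.9.

9.9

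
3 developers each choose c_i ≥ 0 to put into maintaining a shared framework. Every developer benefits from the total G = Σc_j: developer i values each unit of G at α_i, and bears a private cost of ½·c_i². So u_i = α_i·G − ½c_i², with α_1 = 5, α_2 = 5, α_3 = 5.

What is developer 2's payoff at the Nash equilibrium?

Developer i's FOC: ∂u_i/∂c_i = α_i − c_i = 0, so c_i* = α_i.
NE contributions = (5, 5, 5); G = 15.
u_2 = α_2·G − ½·(c_2)² = 5·15 − ½·5² = 62.5.

62.5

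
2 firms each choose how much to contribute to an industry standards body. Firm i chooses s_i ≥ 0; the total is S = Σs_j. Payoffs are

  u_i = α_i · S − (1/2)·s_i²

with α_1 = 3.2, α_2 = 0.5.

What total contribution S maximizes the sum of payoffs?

Planner FOC: ∂(Σu_j)/∂s_i = (Σα_j) − s_i = 0, so s_i^SO = Σα_j = 3.7 for every i; S^SO = 7.4.

7.4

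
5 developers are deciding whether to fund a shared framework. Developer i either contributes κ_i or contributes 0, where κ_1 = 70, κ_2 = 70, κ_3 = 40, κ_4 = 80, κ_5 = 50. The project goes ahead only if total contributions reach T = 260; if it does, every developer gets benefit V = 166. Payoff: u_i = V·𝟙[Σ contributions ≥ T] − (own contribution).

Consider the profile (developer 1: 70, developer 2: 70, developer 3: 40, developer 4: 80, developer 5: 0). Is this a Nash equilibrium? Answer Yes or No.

Yes

Total = 260 ≥ 260: provided.
Developer 1 (pledges 70, payoff 96): dropping to 0 → total 190, payoff 0. No gain.
Developer 2 (pledges 70, payoff 96): dropping to 0 → total 190, payoff 0. No gain.
Developer 3 (pledges 40, payoff 126): dropping to 0 → total 220, payoff 0. No gain.
Developer 4 (pledges 80, payoff 86): dropping to 0 → total 180, payoff 0. No gain.
Developer 5 (pledges 0, payoff 166): pledging 50 → total 310, payoff 116. No gain.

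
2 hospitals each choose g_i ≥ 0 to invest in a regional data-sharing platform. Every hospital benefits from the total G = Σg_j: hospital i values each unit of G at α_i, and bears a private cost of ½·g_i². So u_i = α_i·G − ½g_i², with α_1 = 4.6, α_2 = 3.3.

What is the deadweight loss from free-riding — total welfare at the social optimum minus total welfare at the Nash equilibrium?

Hospital i's FOC: ∂u_i/∂g_i = α_i − g_i = 0, so g_i* = α_i.
NE contributions = (4.6, 3.3); G = 7.9.
W^NE = (Σα)·G − ½Σα_i² = 7.9² − ½·32.05 = 46.385.
Planner sets g_i = Σα_j = 7.9 for every i, so G^SO = 2·7.9 = 15.8.
W^SO = (Σα)·G^SO − ½·2·(Σα)² = (2/2)·7.9² = 62.41.
Deadweight loss = W^SO − W^NE = 16.025.

16.025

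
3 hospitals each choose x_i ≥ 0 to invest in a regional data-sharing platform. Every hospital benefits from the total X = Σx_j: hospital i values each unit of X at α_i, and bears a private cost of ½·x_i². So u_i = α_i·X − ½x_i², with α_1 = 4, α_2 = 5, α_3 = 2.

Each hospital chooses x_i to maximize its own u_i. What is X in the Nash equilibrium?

Hospital i's FOC: ∂u_i/∂x_i = α_i − x_i = 0, so x_i* = α_i.
NE contributions = (4, 5, 2); X = 11.

11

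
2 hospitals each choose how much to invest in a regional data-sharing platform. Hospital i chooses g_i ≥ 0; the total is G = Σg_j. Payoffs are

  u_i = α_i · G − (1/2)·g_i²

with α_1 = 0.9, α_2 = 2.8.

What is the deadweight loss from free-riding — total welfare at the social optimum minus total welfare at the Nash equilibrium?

Hospital i's FOC: ∂u_i/∂g_i = α_i − g_i = 0, so g_i* = α_i.
NE contributions = (0.9, 2.8); G = 3.7.
W^NE = (Σα)·G − ½Σα_i² = 3.7² − ½·8.65 = 9.365.
Planner sets g_i = Σα_j = 3.7 for every i, so G^SO = 2·3.7 = 7.4.
W^SO = (Σα)·G^SO − ½·2·(Σα)² = (2/2)·3.7² = 13.69.
Deadweight loss = W^SO − W^NE = 4.325.

4.325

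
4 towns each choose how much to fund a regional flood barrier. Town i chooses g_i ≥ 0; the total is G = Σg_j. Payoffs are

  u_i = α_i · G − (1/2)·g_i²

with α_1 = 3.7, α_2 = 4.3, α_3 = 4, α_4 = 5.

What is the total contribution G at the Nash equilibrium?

Town i's FOC: ∂u_i/∂g_i = α_i − g_i = 0, so g_i* = α_i.
NE contributions = (3.7, 4.3, 4, 5); G = 17.

17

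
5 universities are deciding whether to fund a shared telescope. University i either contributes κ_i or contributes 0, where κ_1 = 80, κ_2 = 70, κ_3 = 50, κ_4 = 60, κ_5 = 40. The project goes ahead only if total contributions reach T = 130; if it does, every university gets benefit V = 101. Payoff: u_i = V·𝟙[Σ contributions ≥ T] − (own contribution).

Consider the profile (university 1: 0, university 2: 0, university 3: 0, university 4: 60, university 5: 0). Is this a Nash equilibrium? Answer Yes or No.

Total = 60 < 130: not provided.
University 1 (pledges 0, payoff 0): pledging 80 → total 140, payoff 21. Profitable deviation.

No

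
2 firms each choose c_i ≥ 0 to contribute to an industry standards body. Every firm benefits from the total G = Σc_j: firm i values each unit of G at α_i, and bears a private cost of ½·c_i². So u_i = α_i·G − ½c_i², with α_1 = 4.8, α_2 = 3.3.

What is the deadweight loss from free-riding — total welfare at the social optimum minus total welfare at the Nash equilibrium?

Firm i's FOC: ∂u_i/∂c_i = α_i − c_i = 0, so c_i* = α_i.
NE contributions = (4.8, 3.3); G = 8.1.
W^NE = (Σα)·G − ½Σα_i² = 8.1² − ½·33.93 = 48.645.
Planner sets c_i = Σα_j = 8.1 for every i, so G^SO = 2·8.1 = 16.2.
W^SO = (Σα)·G^SO − ½·2·(Σα)² = (2/2)·8.1² = 65.61.
Deadweight loss = W^SO − W^NE = 16.965.

16.965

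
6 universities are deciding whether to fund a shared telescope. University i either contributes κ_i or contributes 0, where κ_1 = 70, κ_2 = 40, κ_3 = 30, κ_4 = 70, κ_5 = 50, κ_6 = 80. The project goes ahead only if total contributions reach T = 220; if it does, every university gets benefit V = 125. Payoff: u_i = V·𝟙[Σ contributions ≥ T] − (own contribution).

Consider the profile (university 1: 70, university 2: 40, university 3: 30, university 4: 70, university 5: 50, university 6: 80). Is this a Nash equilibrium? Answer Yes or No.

No

Total = 340 ≥ 220: provided.
University 1 (pledges 70, payoff 55): dropping to 0 → total 270, payoff 125. Profitable deviation.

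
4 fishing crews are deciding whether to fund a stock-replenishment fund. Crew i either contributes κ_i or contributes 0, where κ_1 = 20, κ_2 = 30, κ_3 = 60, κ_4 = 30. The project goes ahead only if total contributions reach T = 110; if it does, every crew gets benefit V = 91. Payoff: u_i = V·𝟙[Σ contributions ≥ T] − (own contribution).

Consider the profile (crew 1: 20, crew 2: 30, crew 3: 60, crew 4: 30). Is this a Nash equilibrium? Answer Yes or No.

No

Total = 140 ≥ 110: provided.
Crew 1 (pledges 20, payoff 71): dropping to 0 → total 120, payoff 91. Profitable deviation.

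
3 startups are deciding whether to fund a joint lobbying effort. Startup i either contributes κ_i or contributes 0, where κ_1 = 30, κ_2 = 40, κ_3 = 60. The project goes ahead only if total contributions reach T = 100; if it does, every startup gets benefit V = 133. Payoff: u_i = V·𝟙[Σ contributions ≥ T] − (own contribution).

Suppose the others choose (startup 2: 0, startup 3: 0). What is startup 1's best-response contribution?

Others' total = 0. Even contributing 30 gives 30 < 100: no benefit either way.
Best response: 0.

0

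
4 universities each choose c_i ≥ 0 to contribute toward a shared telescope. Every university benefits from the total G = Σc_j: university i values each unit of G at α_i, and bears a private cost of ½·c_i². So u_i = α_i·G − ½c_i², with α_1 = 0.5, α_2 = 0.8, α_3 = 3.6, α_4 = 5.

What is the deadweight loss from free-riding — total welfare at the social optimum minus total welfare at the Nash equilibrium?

University i's FOC: ∂u_i/∂c_i = α_i − c_i = 0, so c_i* = α_i.
NE contributions = (0.5, 0.8, 3.6, 5); G = 9.9.
W^NE = (Σα)·G − ½Σα_i² = 9.9² − ½·38.85 = 78.585.
Planner sets c_i = Σα_j = 9.9 for every i, so G^SO = 4·9.9 = 39.6.
W^SO = (Σα)·G^SO − ½·4·(Σα)² = (4/2)·9.9² = 196.02.
Deadweight loss = W^SO − W^NE = 117.435.

117.435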